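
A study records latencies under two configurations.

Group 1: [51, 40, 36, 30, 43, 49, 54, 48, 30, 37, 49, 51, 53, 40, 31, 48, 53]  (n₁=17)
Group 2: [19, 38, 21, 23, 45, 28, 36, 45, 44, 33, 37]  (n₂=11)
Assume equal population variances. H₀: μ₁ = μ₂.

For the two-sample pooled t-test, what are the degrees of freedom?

degrees of freedom = 26

df = n₁ + n₂ − 2 = 17 + 11 − 2 = 26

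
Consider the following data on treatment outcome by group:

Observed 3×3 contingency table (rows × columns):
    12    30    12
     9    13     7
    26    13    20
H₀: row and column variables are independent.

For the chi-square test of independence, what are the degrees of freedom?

degrees of freedom = 4

df = (r−1)(c−1) = (3−1)·(3−1) = 4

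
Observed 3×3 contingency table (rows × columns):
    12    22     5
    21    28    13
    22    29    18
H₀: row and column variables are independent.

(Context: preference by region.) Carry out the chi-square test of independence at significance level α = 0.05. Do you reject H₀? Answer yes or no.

Row totals [39, 62, 69], col totals [55, 79, 36], n=170
χ² = (12−12.62)²/12.62 + (22−18.12)²/18.12 + (5−8.26)²/8.26 + (21−20.06)²/20.06 + (28−28.81)²/28.81 + (13−13.13)²/13.13 + (22−22.32)²/22.32 + (29−32.06)²/32.06 + (18−14.61)²/14.61 = 3.2969
df = 4
p-value (upper-tail) = 0.50943
At α=0.05: p ≥ α → fail to reject H₀

reject H₀: no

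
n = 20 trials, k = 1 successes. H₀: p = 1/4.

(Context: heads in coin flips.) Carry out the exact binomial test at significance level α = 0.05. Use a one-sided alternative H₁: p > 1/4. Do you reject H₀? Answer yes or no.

Exact binomial: n=20, k=1, p₀=1/4=0.2500
P(X≥1) from Σ C(n,i)·p₀^i·(1−p₀)^(n−i)
p-value (one-sided, H₁ greater) = 0.99683
At α=0.05: p ≥ α → fail to reject H₀

reject H₀: no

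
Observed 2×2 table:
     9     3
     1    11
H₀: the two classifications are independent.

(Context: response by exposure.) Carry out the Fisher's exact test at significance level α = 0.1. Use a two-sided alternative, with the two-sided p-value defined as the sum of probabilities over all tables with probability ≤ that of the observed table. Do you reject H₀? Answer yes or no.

reject H₀: yes

Margins: r₁=12, r₂=12, c₁=10, c₂=14, n=24
p_obs = C(12,9)·C(12,1)/C(24,10); sum pmf over tables with pmf ≤ p_obs
p-value (two-sided) = 0.00276
At α=0.1: p < α → reject H₀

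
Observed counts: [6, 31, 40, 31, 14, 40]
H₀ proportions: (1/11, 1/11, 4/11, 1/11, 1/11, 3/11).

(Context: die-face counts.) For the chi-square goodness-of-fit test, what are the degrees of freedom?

df = k − 1 = 6 − 1 = 5

degrees of freedom = 5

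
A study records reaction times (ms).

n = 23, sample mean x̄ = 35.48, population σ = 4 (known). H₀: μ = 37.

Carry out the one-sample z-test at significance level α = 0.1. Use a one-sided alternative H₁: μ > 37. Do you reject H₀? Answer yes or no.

reject H₀: no

SE = σ/√n = 4/√23 = 0.8341
z = (x̄−μ₀)/SE = (35.48−37)/0.8341 = -1.8224
p-value (one-sided, H₁ greater) = 0.96580
At α=0.1: p ≥ α → fail to reject H₀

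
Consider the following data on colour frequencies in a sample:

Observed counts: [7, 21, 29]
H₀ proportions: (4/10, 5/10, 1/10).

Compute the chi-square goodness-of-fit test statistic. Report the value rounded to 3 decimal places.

n = 57; E_i = n·p_i = [22.80, 28.50, 5.70]
χ² = (7−22.80)²/22.80 + (21−28.50)²/28.50 + (29−5.70)²/5.70 = 108.1667
df = 2

test statistic = 108.167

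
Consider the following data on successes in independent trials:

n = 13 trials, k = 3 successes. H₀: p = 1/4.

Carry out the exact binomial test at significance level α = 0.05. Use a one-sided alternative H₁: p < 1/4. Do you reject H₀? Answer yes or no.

Exact binomial: n=13, k=3, p₀=1/4=0.2500
P(X≤3) from Σ C(n,i)·p₀^i·(1−p₀)^(n−i)
p-value (one-sided, H₁ less) = 0.58425
At α=0.05: p ≥ α → fail to reject H₀

reject H₀: no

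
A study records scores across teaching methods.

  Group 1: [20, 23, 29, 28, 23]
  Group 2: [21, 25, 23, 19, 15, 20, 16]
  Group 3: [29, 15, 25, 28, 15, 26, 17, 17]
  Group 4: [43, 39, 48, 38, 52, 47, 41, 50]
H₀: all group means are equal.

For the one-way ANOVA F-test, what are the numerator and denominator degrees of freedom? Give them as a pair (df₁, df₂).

k = 4 groups, N = 28 total
df = (k−1, N−k) = (4−1, 28−4) = (3, 24)

degrees of freedom = [3, 24]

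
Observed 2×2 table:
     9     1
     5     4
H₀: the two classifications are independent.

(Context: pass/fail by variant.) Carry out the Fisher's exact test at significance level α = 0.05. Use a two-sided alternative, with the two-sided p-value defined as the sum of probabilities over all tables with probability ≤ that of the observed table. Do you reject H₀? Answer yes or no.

reject H₀: no

Margins: r₁=10, r₂=9, c₁=14, c₂=5, n=19
p_obs = C(10,9)·C(9,5)/C(19,14); sum pmf over tables with pmf ≤ p_obs
p-value (two-sided) = 0.14087
At α=0.05: p ≥ α → fail to reject H₀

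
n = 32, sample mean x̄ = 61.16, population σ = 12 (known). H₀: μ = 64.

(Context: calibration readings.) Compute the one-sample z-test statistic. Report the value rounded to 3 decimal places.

test statistic = -1.339

SE = σ/√n = 12/√32 = 2.1213
z = (x̄−μ₀)/SE = (61.16−64)/2.1213 = -1.3388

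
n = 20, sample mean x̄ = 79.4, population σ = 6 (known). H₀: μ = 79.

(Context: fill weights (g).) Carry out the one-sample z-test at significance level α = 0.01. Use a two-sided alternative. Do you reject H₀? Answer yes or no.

SE = σ/√n = 6/√20 = 1.3416
z = (x̄−μ₀)/SE = (79.4−79)/1.3416 = 0.2981
p-value (two-sided) = 0.76559
At α=0.01: p ≥ α → fail to reject H₀

reject H₀: no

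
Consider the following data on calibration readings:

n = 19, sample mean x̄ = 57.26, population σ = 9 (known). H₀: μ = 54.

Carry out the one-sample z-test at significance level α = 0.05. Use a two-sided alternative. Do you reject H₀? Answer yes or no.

SE = σ/√n = 9/√19 = 2.0647
z = (x̄−μ₀)/SE = (57.26−54)/2.0647 = 1.5789
p-value (two-sided) = 0.11436
At α=0.05: p ≥ α → fail to reject H₀

reject H₀: no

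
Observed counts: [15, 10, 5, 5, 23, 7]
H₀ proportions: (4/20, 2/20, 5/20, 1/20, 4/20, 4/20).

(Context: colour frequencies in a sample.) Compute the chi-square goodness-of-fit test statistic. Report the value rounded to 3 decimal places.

test statistic = 21.385

n = 65; E_i = n·p_i = [13.00, 6.50, 16.25, 3.25, 13.00, 13.00]
χ² = (15−13.00)²/13.00 + (10−6.50)²/6.50 + (5−16.25)²/16.25 + (5−3.25)²/3.25 + (23−13.00)²/13.00 + (7−13.00)²/13.00 = 21.3846
df = 5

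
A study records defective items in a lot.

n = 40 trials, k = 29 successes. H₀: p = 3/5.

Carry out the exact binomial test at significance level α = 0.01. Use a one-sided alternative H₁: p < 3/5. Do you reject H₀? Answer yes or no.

reject H₀: no

Exact binomial: n=40, k=29, p₀=3/5=0.6000
P(X≤29) from Σ C(n,i)·p₀^i·(1−p₀)^(n−i)
p-value (one-sided, H₁ less) = 0.96478
At α=0.01: p ≥ α → fail to reject H₀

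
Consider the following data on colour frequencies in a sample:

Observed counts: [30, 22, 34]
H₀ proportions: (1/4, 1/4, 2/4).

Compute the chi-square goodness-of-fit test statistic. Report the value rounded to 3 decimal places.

test statistic = 5.256

n = 86; E_i = n·p_i = [21.50, 21.50, 43.00]
χ² = (30−21.50)²/21.50 + (22−21.50)²/21.50 + (34−43.00)²/43.00 = 5.2558
df = 2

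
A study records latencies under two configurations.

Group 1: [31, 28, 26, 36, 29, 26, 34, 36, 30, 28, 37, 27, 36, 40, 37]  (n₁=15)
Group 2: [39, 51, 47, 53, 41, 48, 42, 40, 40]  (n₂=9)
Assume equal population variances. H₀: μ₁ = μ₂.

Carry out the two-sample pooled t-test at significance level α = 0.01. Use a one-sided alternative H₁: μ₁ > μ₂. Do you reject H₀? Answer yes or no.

x̄₁=32.067, s₁=4.698, n₁=15
x̄₂=44.556, s₂=5.270, n₂=9
s_p² = [14·4.698² + 8·5.270²]/22 = 24.1434
SE = √(s_p²·(1/15+1/9)) = 2.0718
t = (32.067−44.556)/2.0718 = -6.0282
df = 22
p-value (one-sided, H₁ greater) = 1.00000
At α=0.01: p ≥ α → fail to reject H₀

reject H₀: no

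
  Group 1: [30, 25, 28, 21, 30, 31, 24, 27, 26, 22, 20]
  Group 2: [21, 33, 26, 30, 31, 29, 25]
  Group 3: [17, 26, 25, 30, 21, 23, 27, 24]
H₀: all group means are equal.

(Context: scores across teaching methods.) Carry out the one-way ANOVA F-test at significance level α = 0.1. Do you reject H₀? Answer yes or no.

Group means [25.82, 27.86, 24.12], grand mean 25.846
SSB = Σnᵢ(x̄ᵢ−x̄)² = 52.016; SSW = ΣΣ(x−x̄ᵢ)² = 353.369
MSB = 52.016/2 = 26.0081; MSW = 353.369/23 = 15.3638
F = MSB/MSW = 1.6928
df = (2, 23)
p-value (upper-tail) = 0.20613
At α=0.1: p ≥ α → fail to reject H₀

reject H₀: no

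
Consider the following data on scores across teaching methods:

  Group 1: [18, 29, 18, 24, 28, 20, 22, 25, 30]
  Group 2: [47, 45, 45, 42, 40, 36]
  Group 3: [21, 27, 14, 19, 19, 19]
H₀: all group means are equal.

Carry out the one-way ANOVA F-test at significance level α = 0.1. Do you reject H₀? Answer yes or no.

reject H₀: yes

Group means [23.78, 42.50, 19.83], grand mean 28.000
SSB = Σnᵢ(x̄ᵢ−x̄)² = 1822.111; SSW = ΣΣ(x−x̄ᵢ)² = 339.889
MSB = 1822.111/2 = 911.0556; MSW = 339.889/18 = 18.8827
F = MSB/MSW = 48.2481
df = (2, 18)
p-value (upper-tail) = 0.00000
At α=0.1: p < α → reject H₀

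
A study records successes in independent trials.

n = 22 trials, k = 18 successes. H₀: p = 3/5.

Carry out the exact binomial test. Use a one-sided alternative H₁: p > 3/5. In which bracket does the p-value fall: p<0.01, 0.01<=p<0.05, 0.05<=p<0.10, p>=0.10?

p-value bracket: 0.01<=p<0.05

Exact binomial: n=22, k=18, p₀=3/5=0.6000
P(X≥18) from Σ C(n,i)·p₀^i·(1−p₀)^(n−i)
p-value (one-sided, H₁ greater) = 0.02658
→ bracket: 0.01<=p<0.05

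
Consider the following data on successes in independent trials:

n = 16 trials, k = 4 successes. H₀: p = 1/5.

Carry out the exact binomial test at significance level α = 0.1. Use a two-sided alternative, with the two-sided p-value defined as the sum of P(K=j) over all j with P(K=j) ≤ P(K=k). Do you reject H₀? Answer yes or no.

Exact binomial: n=16, k=4, p₀=1/5=0.2000
P(X=j) = C(n,j)·p₀^j·(1−p₀)^(n−j); p = Σ P(X=j) over j with P(X=j) ≤ P(X=4)
p-value (two-sided) = 0.54260
At α=0.1: p ≥ α → fail to reject H₀

reject H₀: no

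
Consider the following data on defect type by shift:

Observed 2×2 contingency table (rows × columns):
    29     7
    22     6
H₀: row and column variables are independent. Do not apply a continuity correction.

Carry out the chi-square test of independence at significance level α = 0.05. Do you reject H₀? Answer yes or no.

reject H₀: no

Row totals [36, 28], col totals [51, 13], n=64
χ² = (29−28.69)²/28.69 + (7−7.31)²/7.31 + (22−22.31)²/22.31 + (6−5.69)²/5.69 = 0.0383
df = 1
p-value (upper-tail) = 0.84483
At α=0.05: p ≥ α → fail to reject H₀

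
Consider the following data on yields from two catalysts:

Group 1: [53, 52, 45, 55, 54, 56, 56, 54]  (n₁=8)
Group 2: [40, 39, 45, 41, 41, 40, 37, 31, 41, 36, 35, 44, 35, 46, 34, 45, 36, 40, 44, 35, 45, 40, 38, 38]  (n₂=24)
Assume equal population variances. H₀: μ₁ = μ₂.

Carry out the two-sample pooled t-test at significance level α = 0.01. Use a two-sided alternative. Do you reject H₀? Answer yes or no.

reject H₀: yes

x̄₁=53.125, s₁=3.563, n₁=8
x̄₂=39.417, s₂=4.064, n₂=24
s_p² = [7·3.563² + 23·4.064²]/30 = 15.6236
SE = √(s_p²·(1/8+1/24)) = 1.6137
t = (53.125−39.417)/1.6137 = 8.4951
df = 30
p-value (two-sided) = 0.00000
At α=0.01: p < α → reject H₀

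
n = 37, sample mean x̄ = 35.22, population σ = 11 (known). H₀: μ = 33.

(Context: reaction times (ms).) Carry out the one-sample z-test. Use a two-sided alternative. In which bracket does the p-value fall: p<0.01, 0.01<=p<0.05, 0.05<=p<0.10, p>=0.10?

p-value bracket: p>=0.10

SE = σ/√n = 11/√37 = 1.8084
z = (x̄−μ₀)/SE = (35.22−33)/1.8084 = 1.2276
p-value (two-sided) = 0.21959
→ bracket: p>=0.10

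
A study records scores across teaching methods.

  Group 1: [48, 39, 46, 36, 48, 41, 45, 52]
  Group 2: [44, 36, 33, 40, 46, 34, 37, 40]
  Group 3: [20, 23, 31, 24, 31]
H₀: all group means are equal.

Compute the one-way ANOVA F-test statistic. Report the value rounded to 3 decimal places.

test statistic = 21.645

Group means [44.38, 38.75, 25.80], grand mean 37.810
SSB = Σnᵢ(x̄ᵢ−x̄)² = 1073.063; SSW = ΣΣ(x−x̄ᵢ)² = 446.175
MSB = 1073.063/2 = 536.5315; MSW = 446.175/18 = 24.7875
F = MSB/MSW = 21.6452
df = (2, 18)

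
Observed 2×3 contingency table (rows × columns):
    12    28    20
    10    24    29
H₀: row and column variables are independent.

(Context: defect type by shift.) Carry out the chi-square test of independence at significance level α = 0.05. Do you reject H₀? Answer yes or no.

Row totals [60, 63], col totals [22, 52, 49], n=123
χ² = (12−10.73)²/10.73 + (28−25.37)²/25.37 + (20−23.90)²/23.90 + (10−11.27)²/11.27 + (24−26.63)²/26.63 + (29−25.10)²/25.10 = 2.0706
df = 2
p-value (upper-tail) = 0.35511
At α=0.05: p ≥ α → fail to reject H₀

reject H₀: no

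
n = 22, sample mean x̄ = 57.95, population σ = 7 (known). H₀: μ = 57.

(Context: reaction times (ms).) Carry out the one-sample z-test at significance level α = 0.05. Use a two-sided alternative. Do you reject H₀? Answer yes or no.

SE = σ/√n = 7/√22 = 1.4924
z = (x̄−μ₀)/SE = (57.95−57)/1.4924 = 0.6366
p-value (two-sided) = 0.52441
At α=0.05: p ≥ α → fail to reject H₀

reject H₀: no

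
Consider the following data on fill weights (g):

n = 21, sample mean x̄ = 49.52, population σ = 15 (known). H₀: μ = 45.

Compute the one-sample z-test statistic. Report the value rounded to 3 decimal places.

test statistic = 1.381

SE = σ/√n = 15/√21 = 3.2733
z = (x̄−μ₀)/SE = (49.52−45)/3.2733 = 1.3809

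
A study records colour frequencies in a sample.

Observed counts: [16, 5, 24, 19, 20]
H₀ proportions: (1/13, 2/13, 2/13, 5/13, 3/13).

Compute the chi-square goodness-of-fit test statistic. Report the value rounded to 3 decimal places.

n = 84; E_i = n·p_i = [6.46, 12.92, 12.92, 32.31, 19.38]
χ² = (16−6.46)²/6.46 + (5−12.92)²/12.92 + (24−12.92)²/12.92 + (19−32.31)²/32.31 + (20−19.38)²/19.38 = 33.9337
df = 4

test statistic = 33.934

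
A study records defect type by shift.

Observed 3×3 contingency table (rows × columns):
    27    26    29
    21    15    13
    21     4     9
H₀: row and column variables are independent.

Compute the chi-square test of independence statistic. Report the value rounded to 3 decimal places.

Row totals [82, 49, 34], col totals [69, 45, 51], n=165
χ² = (27−34.29)²/34.29 + (26−22.36)²/22.36 + (29−25.35)²/25.35 + (21−20.49)²/20.49 + (15−13.36)²/13.36 + (13−15.15)²/15.15 + (21−14.22)²/14.22 + (4−9.27)²/9.27 + (9−10.51)²/10.51 = 9.6351
df = 4

test statistic = 9.635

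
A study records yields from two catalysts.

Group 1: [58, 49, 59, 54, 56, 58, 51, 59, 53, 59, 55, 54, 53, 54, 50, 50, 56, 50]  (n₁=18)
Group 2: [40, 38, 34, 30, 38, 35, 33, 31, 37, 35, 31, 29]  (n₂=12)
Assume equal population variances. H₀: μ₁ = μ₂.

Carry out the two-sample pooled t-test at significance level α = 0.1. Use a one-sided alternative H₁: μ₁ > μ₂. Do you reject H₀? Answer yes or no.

x̄₁=54.333, s₁=3.413, n₁=18
x̄₂=34.250, s₂=3.545, n₂=12
s_p² = [17·3.413² + 11·3.545²]/28 = 12.0089
SE = √(s_p²·(1/18+1/12)) = 1.2915
t = (54.333−34.250)/1.2915 = 15.5507
df = 28
p-value (one-sided, H₁ greater) = 0.00000
At α=0.1: p < α → reject H₀

reject H₀: yes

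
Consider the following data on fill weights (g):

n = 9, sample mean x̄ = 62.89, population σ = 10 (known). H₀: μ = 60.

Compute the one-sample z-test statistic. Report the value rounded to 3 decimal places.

test statistic = 0.867

SE = σ/√n = 10/√9 = 3.3333
z = (x̄−μ₀)/SE = (62.89−60)/3.3333 = 0.8670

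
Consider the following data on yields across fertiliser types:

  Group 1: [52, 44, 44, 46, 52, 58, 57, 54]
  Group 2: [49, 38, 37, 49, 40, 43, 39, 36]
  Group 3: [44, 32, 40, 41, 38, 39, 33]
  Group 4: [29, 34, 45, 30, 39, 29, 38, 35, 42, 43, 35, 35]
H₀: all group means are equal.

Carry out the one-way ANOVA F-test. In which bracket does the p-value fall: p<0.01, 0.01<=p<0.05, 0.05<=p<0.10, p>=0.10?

Group means [50.88, 41.38, 38.14, 36.17], grand mean 41.114
SSB = Σnᵢ(x̄ᵢ−x̄)² = 1118.269; SSW = ΣΣ(x−x̄ᵢ)² = 835.274
MSB = 1118.269/3 = 372.7563; MSW = 835.274/31 = 26.9443
F = MSB/MSW = 13.8343
df = (3, 31)
p-value (upper-tail) = 0.00001
→ bracket: p<0.01

p-value bracket: p<0.01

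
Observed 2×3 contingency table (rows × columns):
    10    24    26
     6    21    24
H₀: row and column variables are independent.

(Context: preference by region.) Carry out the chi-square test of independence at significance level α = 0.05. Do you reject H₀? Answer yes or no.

Row totals [60, 51], col totals [16, 45, 50], n=111
χ² = (10−8.65)²/8.65 + (24−24.32)²/24.32 + (26−27.03)²/27.03 + (6−7.35)²/7.35 + (21−20.68)²/20.68 + (24−22.97)²/22.97 = 0.5539
df = 2
p-value (upper-tail) = 0.75809
At α=0.05: p ≥ α → fail to reject H₀

reject H₀: no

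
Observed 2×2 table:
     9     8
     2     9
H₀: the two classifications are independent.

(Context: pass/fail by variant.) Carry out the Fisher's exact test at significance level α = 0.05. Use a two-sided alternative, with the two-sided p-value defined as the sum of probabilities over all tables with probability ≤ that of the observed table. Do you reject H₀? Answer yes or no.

reject H₀: no

Margins: r₁=17, r₂=11, c₁=11, c₂=17, n=28
p_obs = C(17,9)·C(11,2)/C(28,11); sum pmf over tables with pmf ≤ p_obs
p-value (two-sided) = 0.11496
At α=0.05: p ≥ α → fail to reject H₀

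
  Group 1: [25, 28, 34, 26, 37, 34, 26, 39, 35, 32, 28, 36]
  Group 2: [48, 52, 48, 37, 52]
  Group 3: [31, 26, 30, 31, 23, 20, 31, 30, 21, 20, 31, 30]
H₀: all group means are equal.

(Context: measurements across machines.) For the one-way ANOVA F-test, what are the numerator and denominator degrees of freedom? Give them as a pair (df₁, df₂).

k = 3 groups, N = 29 total
df = (k−1, N−k) = (3−1, 29−3) = (2, 26)

degrees of freedom = [2, 26]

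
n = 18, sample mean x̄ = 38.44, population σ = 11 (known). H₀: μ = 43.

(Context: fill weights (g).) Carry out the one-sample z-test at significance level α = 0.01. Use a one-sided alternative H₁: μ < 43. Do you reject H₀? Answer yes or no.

SE = σ/√n = 11/√18 = 2.5927
z = (x̄−μ₀)/SE = (38.44−43)/2.5927 = -1.7588
p-value (one-sided, H₁ less) = 0.03931
At α=0.01: p ≥ α → fail to reject H₀

reject H₀: no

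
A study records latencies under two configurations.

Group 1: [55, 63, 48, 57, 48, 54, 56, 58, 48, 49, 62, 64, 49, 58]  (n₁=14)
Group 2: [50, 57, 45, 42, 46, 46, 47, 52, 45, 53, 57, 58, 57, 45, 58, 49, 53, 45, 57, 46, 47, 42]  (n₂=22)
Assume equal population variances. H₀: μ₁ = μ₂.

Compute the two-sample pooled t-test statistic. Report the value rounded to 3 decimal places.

test statistic = 2.632

x̄₁=54.929, s₁=5.797, n₁=14
x̄₂=49.864, s₂=5.523, n₂=22
s_p² = [13·5.797² + 21·5.523²]/34 = 31.6917
SE = √(s_p²·(1/14+1/22)) = 1.9246
t = (54.929−49.864)/1.9246 = 2.6316
df = 34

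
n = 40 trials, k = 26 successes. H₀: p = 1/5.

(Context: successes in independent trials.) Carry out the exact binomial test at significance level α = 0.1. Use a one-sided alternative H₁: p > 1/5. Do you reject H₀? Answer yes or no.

Exact binomial: n=40, k=26, p₀=1/5=0.2000
P(X≥26) from Σ C(n,i)·p₀^i·(1−p₀)^(n−i)
p-value (one-sided, H₁ greater) = 0.00000
At α=0.1: p < α → reject H₀

reject H₀: yes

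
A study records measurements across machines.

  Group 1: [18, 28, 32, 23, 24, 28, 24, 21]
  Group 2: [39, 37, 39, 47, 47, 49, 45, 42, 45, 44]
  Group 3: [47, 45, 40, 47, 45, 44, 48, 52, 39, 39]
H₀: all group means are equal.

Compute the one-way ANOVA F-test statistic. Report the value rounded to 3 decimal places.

test statistic = 59.777

Group means [24.75, 43.40, 44.60], grand mean 38.500
SSB = Σnᵢ(x̄ᵢ−x̄)² = 2124.700; SSW = ΣΣ(x−x̄ᵢ)² = 444.300
MSB = 2124.700/2 = 1062.3500; MSW = 444.300/25 = 17.7720
F = MSB/MSW = 59.7766
df = (2, 25)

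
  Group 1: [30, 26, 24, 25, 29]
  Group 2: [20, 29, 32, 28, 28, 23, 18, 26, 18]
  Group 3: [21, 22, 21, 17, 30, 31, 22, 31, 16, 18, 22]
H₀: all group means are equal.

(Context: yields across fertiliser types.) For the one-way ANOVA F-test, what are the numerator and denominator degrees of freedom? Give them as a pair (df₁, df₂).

k = 3 groups, N = 25 total
df = (k−1, N−k) = (3−1, 25−3) = (2, 22)

degrees of freedom = [2, 22]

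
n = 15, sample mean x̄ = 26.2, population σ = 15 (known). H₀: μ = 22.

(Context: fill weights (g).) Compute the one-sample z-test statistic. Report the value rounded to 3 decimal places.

SE = σ/√n = 15/√15 = 3.8730
z = (x̄−μ₀)/SE = (26.2−22)/3.8730 = 1.0844

test statistic = 1.084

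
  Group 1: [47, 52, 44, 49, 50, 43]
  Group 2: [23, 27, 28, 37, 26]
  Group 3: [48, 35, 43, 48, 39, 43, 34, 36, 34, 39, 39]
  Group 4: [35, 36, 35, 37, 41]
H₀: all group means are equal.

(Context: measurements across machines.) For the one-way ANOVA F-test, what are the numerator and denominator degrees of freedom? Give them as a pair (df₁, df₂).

k = 4 groups, N = 27 total
df = (k−1, N−k) = (4−1, 27−4) = (3, 23)

degrees of freedom = [3, 23]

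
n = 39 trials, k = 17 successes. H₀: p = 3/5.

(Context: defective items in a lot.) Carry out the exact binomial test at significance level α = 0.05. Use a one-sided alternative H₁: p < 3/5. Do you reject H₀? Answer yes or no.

reject H₀: yes

Exact binomial: n=39, k=17, p₀=3/5=0.6000
P(X≤17) from Σ C(n,i)·p₀^i·(1−p₀)^(n−i)
p-value (one-sided, H₁ less) = 0.02803
At α=0.05: p < α → reject H₀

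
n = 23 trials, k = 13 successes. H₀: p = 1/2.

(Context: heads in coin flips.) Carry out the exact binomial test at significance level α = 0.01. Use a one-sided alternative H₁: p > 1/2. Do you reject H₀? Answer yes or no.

reject H₀: no

Exact binomial: n=23, k=13, p₀=1/2=0.5000
P(X≥13) from Σ C(n,i)·p₀^i·(1−p₀)^(n−i)
p-value (one-sided, H₁ greater) = 0.33882
At α=0.01: p ≥ α → fail to reject H₀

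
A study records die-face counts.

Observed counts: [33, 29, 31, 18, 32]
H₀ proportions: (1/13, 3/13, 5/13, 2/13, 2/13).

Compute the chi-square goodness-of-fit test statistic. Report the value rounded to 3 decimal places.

test statistic = 60.230

n = 143; E_i = n·p_i = [11.00, 33.00, 55.00, 22.00, 22.00]
χ² = (33−11.00)²/11.00 + (29−33.00)²/33.00 + (31−55.00)²/55.00 + (18−22.00)²/22.00 + (32−22.00)²/22.00 = 60.2303
df = 4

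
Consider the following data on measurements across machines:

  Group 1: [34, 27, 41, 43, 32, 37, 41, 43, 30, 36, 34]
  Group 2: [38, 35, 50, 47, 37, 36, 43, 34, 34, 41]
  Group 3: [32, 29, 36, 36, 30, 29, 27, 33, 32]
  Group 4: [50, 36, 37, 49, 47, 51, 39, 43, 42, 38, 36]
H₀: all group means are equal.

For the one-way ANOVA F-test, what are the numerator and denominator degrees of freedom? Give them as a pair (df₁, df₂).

degrees of freedom = [3, 37]

k = 4 groups, N = 41 total
df = (k−1, N−k) = (4−1, 41−4) = (3, 37)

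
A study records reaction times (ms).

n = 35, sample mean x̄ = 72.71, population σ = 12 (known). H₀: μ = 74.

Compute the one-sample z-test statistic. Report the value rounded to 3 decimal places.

SE = σ/√n = 12/√35 = 2.0284
z = (x̄−μ₀)/SE = (72.71−74)/2.0284 = -0.6360

test statistic = -0.636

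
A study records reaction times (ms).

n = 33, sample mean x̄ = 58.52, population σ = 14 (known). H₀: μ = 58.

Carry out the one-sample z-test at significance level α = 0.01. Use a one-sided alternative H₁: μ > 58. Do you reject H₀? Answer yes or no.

reject H₀: no

SE = σ/√n = 14/√33 = 2.4371
z = (x̄−μ₀)/SE = (58.52−58)/2.4371 = 0.2134
p-value (one-sided, H₁ greater) = 0.41552
At α=0.01: p ≥ α → fail to reject H₀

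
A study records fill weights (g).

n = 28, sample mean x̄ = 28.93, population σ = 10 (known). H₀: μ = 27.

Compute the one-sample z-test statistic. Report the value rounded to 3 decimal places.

SE = σ/√n = 10/√28 = 1.8898
z = (x̄−μ₀)/SE = (28.93−27)/1.8898 = 1.0213

test statistic = 1.021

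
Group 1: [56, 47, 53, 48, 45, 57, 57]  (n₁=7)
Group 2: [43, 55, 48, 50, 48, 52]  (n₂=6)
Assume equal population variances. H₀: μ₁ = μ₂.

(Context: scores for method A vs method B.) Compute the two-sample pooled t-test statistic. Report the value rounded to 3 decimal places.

test statistic = 0.971

x̄₁=51.857, s₁=5.113, n₁=7
x̄₂=49.333, s₂=4.082, n₂=6
s_p² = [6·5.113² + 5·4.082²]/11 = 21.8355
SE = √(s_p²·(1/7+1/6)) = 2.5997
t = (51.857−49.333)/2.5997 = 0.9708
df = 11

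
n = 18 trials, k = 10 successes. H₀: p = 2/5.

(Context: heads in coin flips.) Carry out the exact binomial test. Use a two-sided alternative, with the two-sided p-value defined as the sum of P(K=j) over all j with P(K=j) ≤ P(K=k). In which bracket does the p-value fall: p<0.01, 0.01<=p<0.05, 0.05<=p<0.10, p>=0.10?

p-value bracket: p>=0.10

Exact binomial: n=18, k=10, p₀=2/5=0.4000
P(X=j) = C(n,j)·p₀^j·(1−p₀)^(n−j); p = Σ P(X=j) over j with P(X=j) ≤ P(X=10)
p-value (two-sided) = 0.22888
→ bracket: p>=0.10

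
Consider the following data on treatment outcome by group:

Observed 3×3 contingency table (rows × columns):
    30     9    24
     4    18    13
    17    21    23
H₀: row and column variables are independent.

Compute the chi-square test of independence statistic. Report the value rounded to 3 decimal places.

Row totals [63, 35, 61], col totals [51, 48, 60], n=159
χ² = (30−20.21)²/20.21 + (9−19.02)²/19.02 + (24−23.77)²/23.77 + (4−11.23)²/11.23 + (18−10.57)²/10.57 + (13−13.21)²/13.21 + (17−19.57)²/19.57 + (21−18.42)²/18.42 + (23−23.02)²/23.02 = 20.6099
df = 4

test statistic = 20.610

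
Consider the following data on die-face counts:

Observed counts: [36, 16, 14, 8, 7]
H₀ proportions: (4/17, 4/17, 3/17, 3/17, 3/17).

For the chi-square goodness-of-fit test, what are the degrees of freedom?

df = k − 1 = 5 − 1 = 4

degrees of freedom = 4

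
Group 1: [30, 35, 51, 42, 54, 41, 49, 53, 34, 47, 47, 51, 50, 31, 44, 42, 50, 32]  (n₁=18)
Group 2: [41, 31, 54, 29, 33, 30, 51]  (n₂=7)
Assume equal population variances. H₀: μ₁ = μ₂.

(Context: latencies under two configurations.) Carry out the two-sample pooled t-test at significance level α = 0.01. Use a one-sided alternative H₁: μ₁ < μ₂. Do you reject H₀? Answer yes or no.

x̄₁=43.500, s₁=8.031, n₁=18
x̄₂=38.429, s₂=10.422, n₂=7
s_p² = [17·8.031² + 6·10.422²]/23 = 76.0093
SE = √(s_p²·(1/18+1/7)) = 3.8835
t = (43.500−38.429)/3.8835 = 1.3059
df = 23
p-value (one-sided, H₁ less) = 0.89775
At α=0.01: p ≥ α → fail to reject H₀

reject H₀: no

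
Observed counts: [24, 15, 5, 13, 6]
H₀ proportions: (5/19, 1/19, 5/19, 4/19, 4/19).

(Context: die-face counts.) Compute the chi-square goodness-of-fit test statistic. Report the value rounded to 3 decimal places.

n = 63; E_i = n·p_i = [16.58, 3.32, 16.58, 13.26, 13.26]
χ² = (24−16.58)²/16.58 + (15−3.32)²/3.32 + (5−16.58)²/16.58 + (13−13.26)²/13.26 + (6−13.26)²/13.26 = 56.5643
df = 4

test statistic = 56.564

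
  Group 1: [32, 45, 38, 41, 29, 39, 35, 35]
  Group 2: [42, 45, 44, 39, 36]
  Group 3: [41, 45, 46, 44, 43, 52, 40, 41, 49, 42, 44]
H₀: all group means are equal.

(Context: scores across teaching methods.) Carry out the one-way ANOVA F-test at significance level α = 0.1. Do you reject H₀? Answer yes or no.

Group means [36.75, 41.20, 44.27], grand mean 41.125
SSB = Σnᵢ(x̄ᵢ−x̄)² = 262.143; SSW = ΣΣ(x−x̄ᵢ)² = 368.482
MSB = 262.143/2 = 131.0716; MSW = 368.482/21 = 17.5468
F = MSB/MSW = 7.4698
df = (2, 21)
p-value (upper-tail) = 0.00355
At α=0.1: p < α → reject H₀

reject H₀: yes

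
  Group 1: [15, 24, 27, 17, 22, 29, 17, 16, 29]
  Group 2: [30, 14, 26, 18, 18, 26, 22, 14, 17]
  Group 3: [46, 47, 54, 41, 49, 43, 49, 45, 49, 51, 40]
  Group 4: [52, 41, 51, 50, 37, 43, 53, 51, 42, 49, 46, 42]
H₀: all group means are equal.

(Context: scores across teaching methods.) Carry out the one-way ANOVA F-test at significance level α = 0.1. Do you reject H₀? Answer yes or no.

reject H₀: yes

Group means [21.78, 20.56, 46.73, 46.42], grand mean 35.415
SSB = Σnᵢ(x̄ᵢ−x̄)² = 6521.075; SSW = ΣΣ(x−x̄ᵢ)² = 1010.876
MSB = 6521.075/3 = 2173.6917; MSW = 1010.876/37 = 27.3210
F = MSB/MSW = 79.5613
df = (3, 37)
p-value (upper-tail) = 0.00000
At α=0.1: p < α → reject H₀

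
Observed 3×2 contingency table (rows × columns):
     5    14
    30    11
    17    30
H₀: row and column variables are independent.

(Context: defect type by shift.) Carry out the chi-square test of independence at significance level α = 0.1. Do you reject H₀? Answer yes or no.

Row totals [19, 41, 47], col totals [52, 55], n=107
χ² = (5−9.23)²/9.23 + (14−9.77)²/9.77 + (30−19.93)²/19.93 + (11−21.07)²/21.07 + (17−22.84)²/22.84 + (30−24.16)²/24.16 = 16.5927
df = 2
p-value (upper-tail) = 0.00025
At α=0.1: p < α → reject H₀

reject H₀: yes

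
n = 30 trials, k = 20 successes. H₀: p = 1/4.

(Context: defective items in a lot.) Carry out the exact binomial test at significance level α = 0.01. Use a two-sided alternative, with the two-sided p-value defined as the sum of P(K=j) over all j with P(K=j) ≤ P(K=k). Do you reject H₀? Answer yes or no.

Exact binomial: n=30, k=20, p₀=1/4=0.2500
P(X=j) = C(n,j)·p₀^j·(1−p₀)^(n−j); p = Σ P(X=j) over j with P(X=j) ≤ P(X=20)
p-value (two-sided) = 0.00000
At α=0.01: p < α → reject H₀

reject H₀: yes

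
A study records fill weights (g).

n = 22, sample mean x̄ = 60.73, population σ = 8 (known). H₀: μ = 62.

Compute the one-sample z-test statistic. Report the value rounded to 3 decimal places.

test statistic = -0.745

SE = σ/√n = 8/√22 = 1.7056
z = (x̄−μ₀)/SE = (60.73−62)/1.7056 = -0.7446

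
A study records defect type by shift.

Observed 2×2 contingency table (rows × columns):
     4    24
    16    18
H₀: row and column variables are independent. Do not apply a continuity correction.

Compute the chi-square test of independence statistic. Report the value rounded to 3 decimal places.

test statistic = 7.547

Row totals [28, 34], col totals [20, 42], n=62
χ² = (4−9.03)²/9.03 + (24−18.97)²/18.97 + (16−10.97)²/10.97 + (18−23.03)²/23.03 = 7.5472
df = 1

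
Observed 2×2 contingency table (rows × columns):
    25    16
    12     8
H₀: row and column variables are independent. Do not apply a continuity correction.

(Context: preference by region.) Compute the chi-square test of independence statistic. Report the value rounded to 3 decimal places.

Row totals [41, 20], col totals [37, 24], n=61
χ² = (25−24.87)²/24.87 + (16−16.13)²/16.13 + (12−12.13)²/12.13 + (8−7.87)²/7.87 = 0.0054
df = 1

test statistic = 0.005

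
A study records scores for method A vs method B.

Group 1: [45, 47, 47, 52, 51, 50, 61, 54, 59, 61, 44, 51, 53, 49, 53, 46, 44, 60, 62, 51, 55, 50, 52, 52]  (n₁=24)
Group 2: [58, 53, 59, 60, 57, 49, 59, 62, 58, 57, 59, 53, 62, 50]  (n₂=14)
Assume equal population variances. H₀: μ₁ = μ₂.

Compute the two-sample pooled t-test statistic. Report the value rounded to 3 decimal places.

x̄₁=52.042, s₁=5.409, n₁=24
x̄₂=56.857, s₂=4.092, n₂=14
s_p² = [23·5.409² + 13·4.092²]/36 = 24.7409
SE = √(s_p²·(1/24+1/14)) = 1.6727
t = (52.042−56.857)/1.6727 = -2.8788
df = 36

test statistic = -2.879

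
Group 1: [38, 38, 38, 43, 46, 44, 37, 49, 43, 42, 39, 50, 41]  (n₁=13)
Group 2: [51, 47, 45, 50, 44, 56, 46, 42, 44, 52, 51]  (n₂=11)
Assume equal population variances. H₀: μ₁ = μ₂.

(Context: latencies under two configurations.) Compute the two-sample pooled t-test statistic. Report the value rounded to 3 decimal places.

x̄₁=42.154, s₁=4.259, n₁=13
x̄₂=48.000, s₂=4.290, n₂=11
s_p² = [12·4.259² + 10·4.290²]/22 = 18.2587
SE = √(s_p²·(1/13+1/11)) = 1.7505
t = (42.154−48.000)/1.7505 = -3.3396
df = 22

test statistic = -3.340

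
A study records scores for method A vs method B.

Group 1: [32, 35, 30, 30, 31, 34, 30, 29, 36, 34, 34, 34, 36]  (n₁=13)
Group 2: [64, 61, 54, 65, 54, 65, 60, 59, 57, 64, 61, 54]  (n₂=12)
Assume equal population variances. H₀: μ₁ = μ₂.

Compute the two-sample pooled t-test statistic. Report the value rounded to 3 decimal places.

x̄₁=32.692, s₁=2.463, n₁=13
x̄₂=59.833, s₂=4.282, n₂=12
s_p² = [12·2.463² + 11·4.282²]/23 = 11.9320
SE = √(s_p²·(1/13+1/12)) = 1.3828
t = (32.692−59.833)/1.3828 = -19.6274
df = 23

test statistic = -19.627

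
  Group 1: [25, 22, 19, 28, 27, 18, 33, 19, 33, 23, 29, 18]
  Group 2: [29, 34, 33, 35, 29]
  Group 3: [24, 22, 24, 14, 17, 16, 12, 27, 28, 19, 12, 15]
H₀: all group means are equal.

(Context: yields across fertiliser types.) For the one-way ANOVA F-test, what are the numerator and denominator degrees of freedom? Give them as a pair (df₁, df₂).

degrees of freedom = [2, 26]

k = 3 groups, N = 29 total
df = (k−1, N−k) = (3−1, 29−3) = (2, 26)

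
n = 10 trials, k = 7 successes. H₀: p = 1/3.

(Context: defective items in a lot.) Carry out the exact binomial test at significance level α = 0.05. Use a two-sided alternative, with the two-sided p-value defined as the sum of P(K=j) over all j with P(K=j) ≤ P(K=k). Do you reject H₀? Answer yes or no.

Exact binomial: n=10, k=7, p₀=1/3=0.3333
P(X=j) = C(n,j)·p₀^j·(1−p₀)^(n−j); p = Σ P(X=j) over j with P(X=j) ≤ P(X=7)
p-value (two-sided) = 0.01966
At α=0.05: p < α → reject H₀

reject H₀: yes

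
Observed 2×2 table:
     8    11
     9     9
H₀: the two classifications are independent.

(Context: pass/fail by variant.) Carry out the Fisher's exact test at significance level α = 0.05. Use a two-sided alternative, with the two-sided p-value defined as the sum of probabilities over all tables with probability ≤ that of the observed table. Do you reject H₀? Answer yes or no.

reject H₀: no

Margins: r₁=19, r₂=18, c₁=17, c₂=20, n=37
p_obs = C(19,8)·C(18,9)/C(37,17); sum pmf over tables with pmf ≤ p_obs
p-value (two-sided) = 0.74585
At α=0.05: p ≥ α → fail to reject H₀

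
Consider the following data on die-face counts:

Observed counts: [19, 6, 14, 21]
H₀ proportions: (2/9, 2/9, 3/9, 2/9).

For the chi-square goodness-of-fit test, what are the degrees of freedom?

df = k − 1 = 4 − 1 = 3

degrees of freedom = 3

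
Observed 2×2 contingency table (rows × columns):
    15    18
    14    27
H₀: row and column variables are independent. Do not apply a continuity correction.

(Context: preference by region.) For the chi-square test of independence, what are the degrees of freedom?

df = (r−1)(c−1) = (2−1)·(2−1) = 1

degrees of freedom = 1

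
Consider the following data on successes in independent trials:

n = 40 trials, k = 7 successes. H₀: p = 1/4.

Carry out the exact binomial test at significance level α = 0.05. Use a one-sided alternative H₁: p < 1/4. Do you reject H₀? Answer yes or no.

Exact binomial: n=40, k=7, p₀=1/4=0.2500
P(X≤7) from Σ C(n,i)·p₀^i·(1−p₀)^(n−i)
p-value (one-sided, H₁ less) = 0.18195
At α=0.05: p ≥ α → fail to reject H₀

reject H₀: no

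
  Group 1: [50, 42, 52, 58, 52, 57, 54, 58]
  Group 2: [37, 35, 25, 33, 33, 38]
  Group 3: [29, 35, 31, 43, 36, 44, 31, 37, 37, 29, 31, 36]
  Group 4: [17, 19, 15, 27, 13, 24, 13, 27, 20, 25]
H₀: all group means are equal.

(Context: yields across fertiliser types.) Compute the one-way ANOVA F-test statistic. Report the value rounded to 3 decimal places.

test statistic = 60.149

Group means [52.88, 33.50, 34.92, 20.00], grand mean 34.528
SSB = Σnᵢ(x̄ᵢ−x̄)² = 4811.681; SSW = ΣΣ(x−x̄ᵢ)² = 853.292
MSB = 4811.681/3 = 1603.8935; MSW = 853.292/32 = 26.6654
F = MSB/MSW = 60.1489
df = (3, 32)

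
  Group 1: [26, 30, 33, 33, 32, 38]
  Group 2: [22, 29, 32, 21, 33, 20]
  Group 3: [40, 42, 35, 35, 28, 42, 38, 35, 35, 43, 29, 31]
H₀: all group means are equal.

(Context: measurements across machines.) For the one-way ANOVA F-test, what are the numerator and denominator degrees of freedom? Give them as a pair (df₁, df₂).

degrees of freedom = [2, 21]

k = 3 groups, N = 24 total
df = (k−1, N−k) = (3−1, 24−3) = (2, 21)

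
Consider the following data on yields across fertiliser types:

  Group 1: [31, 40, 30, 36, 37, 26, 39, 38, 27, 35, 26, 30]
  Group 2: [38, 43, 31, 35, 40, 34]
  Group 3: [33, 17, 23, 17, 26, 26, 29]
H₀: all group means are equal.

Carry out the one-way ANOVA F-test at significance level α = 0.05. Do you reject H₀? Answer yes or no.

Group means [32.92, 36.83, 24.43], grand mean 31.480
SSB = Σnᵢ(x̄ᵢ−x̄)² = 544.776; SSW = ΣΣ(x−x̄ᵢ)² = 601.464
MSB = 544.776/2 = 272.3879; MSW = 601.464/22 = 27.3393
F = MSB/MSW = 9.9632
df = (2, 22)
p-value (upper-tail) = 0.00083
At α=0.05: p < α → reject H₀

reject H₀: yes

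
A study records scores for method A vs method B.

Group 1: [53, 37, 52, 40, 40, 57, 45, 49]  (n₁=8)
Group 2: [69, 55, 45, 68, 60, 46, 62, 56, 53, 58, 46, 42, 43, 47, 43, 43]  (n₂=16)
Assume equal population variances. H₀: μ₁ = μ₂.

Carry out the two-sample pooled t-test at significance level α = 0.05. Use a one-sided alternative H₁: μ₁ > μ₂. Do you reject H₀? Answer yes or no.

x̄₁=46.625, s₁=7.230, n₁=8
x̄₂=52.250, s₂=9.162, n₂=16
s_p² = [7·7.230² + 15·9.162²]/22 = 73.8580
SE = √(s_p²·(1/8+1/16)) = 3.7213
t = (46.625−52.250)/3.7213 = -1.5116
df = 22
p-value (one-sided, H₁ greater) = 0.92756
At α=0.05: p ≥ α → fail to reject H₀

reject H₀: no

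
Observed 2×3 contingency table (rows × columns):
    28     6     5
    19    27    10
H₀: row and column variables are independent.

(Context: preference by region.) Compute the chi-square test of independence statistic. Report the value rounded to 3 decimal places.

Row totals [39, 56], col totals [47, 33, 15], n=95
χ² = (28−19.29)²/19.29 + (6−13.55)²/13.55 + (5−6.16)²/6.16 + (19−27.71)²/27.71 + (27−19.45)²/19.45 + (10−8.84)²/8.84 = 14.1652
df = 2

test statistic = 14.165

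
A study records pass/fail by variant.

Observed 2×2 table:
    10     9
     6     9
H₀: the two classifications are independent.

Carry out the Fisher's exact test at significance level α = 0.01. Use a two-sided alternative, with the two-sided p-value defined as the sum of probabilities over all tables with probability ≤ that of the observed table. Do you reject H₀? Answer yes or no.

Margins: r₁=19, r₂=15, c₁=16, c₂=18, n=34
p_obs = C(19,10)·C(15,6)/C(34,16); sum pmf over tables with pmf ≤ p_obs
p-value (two-sided) = 0.50960
At α=0.01: p ≥ α → fail to reject H₀

reject H₀: no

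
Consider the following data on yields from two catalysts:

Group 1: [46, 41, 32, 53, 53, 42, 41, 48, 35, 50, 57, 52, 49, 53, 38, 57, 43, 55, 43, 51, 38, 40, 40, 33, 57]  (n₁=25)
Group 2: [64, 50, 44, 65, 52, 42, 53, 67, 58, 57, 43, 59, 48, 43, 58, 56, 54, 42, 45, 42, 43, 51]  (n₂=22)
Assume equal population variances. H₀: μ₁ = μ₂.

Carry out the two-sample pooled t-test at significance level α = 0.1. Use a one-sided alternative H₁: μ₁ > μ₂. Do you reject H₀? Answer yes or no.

x̄₁=45.880, s₁=7.775, n₁=25
x̄₂=51.636, s₂=8.104, n₂=22
s_p² = [24·7.775² + 21·8.104²]/45 = 62.8829
SE = √(s_p²·(1/25+1/22)) = 2.3181
t = (45.880−51.636)/2.3181 = -2.4832
df = 45
p-value (one-sided, H₁ greater) = 0.99159
At α=0.1: p ≥ α → fail to reject H₀

reject H₀: no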